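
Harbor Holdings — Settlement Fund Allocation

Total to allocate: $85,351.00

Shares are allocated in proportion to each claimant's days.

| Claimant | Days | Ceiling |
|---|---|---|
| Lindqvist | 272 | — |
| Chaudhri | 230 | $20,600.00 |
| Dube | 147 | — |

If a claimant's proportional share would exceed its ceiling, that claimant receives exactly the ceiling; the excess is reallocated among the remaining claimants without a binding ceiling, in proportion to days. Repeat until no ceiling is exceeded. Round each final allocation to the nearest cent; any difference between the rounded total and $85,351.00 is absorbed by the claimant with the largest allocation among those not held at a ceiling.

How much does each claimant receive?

Lindqvist: $42,034.06 · Chaudhri: $20,600.00 · Dube: $22,716.94

Combined days = 649.
Unconstrained shares: Lindqvist 35,771.1433; Chaudhri 30,247.6579; Dube 19,332.1988.
Held at cap: Chaudhri ($20,600.00); remaining pool $64,751.00 reallocated over remaining days 419.
Shares after redistribution: Lindqvist 42,034.0621 → $42,034.06; Dube 22,716.9379 → $22,716.94.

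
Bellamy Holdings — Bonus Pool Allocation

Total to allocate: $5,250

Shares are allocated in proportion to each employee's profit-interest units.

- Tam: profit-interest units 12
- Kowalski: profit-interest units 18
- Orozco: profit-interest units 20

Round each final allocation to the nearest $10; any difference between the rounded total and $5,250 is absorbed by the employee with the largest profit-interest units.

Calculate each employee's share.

Tam: $1,260 | Kowalski: $1,890 | Orozco: $2,100

Combined profit-interest units = 12 + 18 + 20 = 50.
Unrounded shares: Tam 1,260.00; Kowalski 1,890.00; Orozco 2,100.00.
Rounded to nearest $10: Tam $1,260; Kowalski $1,890; Orozco $2,100. Sum = $5,250.
Sum already equals the total — no adjustment.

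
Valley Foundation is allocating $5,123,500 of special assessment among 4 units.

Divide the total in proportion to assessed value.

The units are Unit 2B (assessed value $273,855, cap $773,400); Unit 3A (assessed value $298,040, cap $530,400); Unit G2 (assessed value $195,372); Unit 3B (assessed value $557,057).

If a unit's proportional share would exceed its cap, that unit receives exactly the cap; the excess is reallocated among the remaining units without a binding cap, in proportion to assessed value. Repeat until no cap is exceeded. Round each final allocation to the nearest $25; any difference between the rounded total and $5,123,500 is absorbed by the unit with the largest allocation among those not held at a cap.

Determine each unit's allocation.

Total assessed value = 1,324,324.
Pro-rata shares before constraints: Unit 2B 1,059,480.98; Unit 3A 1,153,047.09; Unit G2 755,848.60; Unit 3B 2,155,123.32.
Held at cap: Unit 2B ($773,400), Unit 3A ($530,400); remaining pool $3,819,700 reallocated over remaining assessed value 752,429.
Remaining shares: Unit G2 991,804.45 → $991,800; Unit 3B 2,827,895.55 → $2,827,900.

Unit 2B: $773,400 | Unit 3A: $530,400 | Unit G2: $991,800 | Unit 3B: $2,827,900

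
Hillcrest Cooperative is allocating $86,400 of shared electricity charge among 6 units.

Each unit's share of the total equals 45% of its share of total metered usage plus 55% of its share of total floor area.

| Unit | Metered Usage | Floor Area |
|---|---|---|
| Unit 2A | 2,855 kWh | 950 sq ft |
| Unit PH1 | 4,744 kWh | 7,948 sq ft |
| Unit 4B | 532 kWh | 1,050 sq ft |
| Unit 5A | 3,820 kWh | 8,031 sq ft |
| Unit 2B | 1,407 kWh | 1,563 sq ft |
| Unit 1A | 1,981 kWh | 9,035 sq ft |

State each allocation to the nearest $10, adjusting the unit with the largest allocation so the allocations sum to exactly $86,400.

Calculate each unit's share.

Metered usage total 15,339; floor area total 28,577.
Composite weights (45% metered usage + 55% floor area): Unit 2A 0.1020; Unit PH1 0.2921; Unit 4B 0.0358; Unit 5A 0.2666; Unit 2B 0.0714; Unit 1A 0.2320.
Raw shares: Unit 2A 8,816.34; Unit PH1 25,241.23; Unit 4B 3,094.49; Unit 5A 23,037.17; Unit 2B 6,165.42; Unit 1A 20,045.35.
At nearest $10: Unit 2A $8,820; Unit PH1 $25,240; Unit 4B $3,090; Unit 5A $23,040; Unit 2B $6,170; Unit 1A $20,050. Sum = $86,410.
Difference $86,400 − $86,410 = −$10 applied to largest allocation (Unit PH1): Unit PH1 becomes $25,230.

Unit 2A: $8,820; Unit PH1: $25,230; Unit 4B: $3,090; Unit 5A: $23,040; Unit 2B: $6,170; Unit 1A: $20,050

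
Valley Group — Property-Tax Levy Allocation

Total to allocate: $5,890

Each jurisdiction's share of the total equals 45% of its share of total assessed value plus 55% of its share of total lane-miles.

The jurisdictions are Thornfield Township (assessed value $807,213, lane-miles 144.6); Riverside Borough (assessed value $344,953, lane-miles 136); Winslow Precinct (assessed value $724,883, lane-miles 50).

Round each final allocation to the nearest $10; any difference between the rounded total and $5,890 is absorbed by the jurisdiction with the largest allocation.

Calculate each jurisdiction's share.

Assessed value total 1,877,049; lane-miles total 330.6.
Combined weights (45% assessed value + 55% lane-miles): Thornfield Township 0.4341; Riverside Borough 0.3090; Winslow Precinct 0.2570.
Unrounded shares: Thornfield Township 2,556.74; Riverside Borough 1,819.74; Winslow Precinct 1,513.52.
After rounding ($10): Thornfield Township $2,560; Riverside Borough $1,820; Winslow Precinct $1,510. Sum = $5,890.
No rounding difference to absorb.

Thornfield Township: $2,560 · Riverside Borough: $1,820 · Winslow Precinct: $1,510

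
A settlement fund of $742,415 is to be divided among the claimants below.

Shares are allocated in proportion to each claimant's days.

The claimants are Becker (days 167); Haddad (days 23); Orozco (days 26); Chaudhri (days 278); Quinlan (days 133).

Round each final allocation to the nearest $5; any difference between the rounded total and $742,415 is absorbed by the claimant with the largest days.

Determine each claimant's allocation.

Becker: $197,740 | Haddad: $27,235 | Orozco: $30,785 | Chaudhri: $329,175 | Quinlan: $157,480

Combined days = 167 + 23 + 26 + 278 + 133 = 627.
Pro-rata amounts: Becker 197,740.52; Haddad 27,233.72; Orozco 30,785.95; Chaudhri 329,172.84; Quinlan 157,481.97.
After rounding ($5): Becker $197,740; Haddad $27,235; Orozco $30,785; Chaudhri $329,175; Quinlan $157,480. Sum = $742,415.
No rounding difference to absorb.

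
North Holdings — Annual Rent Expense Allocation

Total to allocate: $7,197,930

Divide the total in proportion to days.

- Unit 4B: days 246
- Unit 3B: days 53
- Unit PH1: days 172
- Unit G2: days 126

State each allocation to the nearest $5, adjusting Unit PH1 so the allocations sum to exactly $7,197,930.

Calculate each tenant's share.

Unit 4B: $2,965,980; Unit 3B: $639,010; Unit PH1: $2,073,780; Unit G2: $1,519,160

Combined days = 597.
Raw shares: Unit 4B 246/597 × $7,197,930 = 2,965,981.21; Unit 3B 53/597 × $7,197,930 = 639,012.21; Unit PH1 172/597 × $7,197,930 = 2,073,775.48; Unit G2 126/597 × $7,197,930 = 1,519,161.11.
After rounding ($5): Unit 4B $2,965,980; Unit 3B $639,010; Unit PH1 $2,073,775; Unit G2 $1,519,160. Sum = $7,197,925.
Difference $7,197,930 − $7,197,925 = +$5 applied to Unit PH1: Unit PH1 becomes $2,073,780.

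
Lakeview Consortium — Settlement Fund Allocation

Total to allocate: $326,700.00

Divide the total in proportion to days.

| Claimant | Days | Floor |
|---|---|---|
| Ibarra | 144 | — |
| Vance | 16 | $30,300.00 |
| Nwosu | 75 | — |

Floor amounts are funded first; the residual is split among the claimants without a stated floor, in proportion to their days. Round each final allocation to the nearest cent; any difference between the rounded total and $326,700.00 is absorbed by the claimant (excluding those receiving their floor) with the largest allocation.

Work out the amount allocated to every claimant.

Ibarra: $194,893.15 · Vance: $30,300.00 · Nwosu: $101,506.85

Fund the minimums — Vance $30,300.00. Residual $296,400.00.
Residual split over remaining days 219: Ibarra 194,893.1507 → $194,893.15; Nwosu 101,506.8493 → $101,506.85.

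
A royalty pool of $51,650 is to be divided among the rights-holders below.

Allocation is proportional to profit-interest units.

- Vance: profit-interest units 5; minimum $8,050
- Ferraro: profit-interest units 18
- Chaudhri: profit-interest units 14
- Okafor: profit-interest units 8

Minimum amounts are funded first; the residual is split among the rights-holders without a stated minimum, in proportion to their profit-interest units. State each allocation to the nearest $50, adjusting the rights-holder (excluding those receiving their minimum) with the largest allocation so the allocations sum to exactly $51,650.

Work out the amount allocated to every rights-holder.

Vance: $8,050 | Ferraro: $19,650 | Chaudhri: $15,250 | Okafor: $8,700

Minimums first: Vance $8,050. Balance $43,600.
Balance split over remaining profit-interest units 40: Ferraro 19,620.00 → $19,600; Chaudhri 15,260.00 → $15,250; Okafor 8,720.00 → $8,700.
Rounding difference +$50 applied to Ferraro → $19,650.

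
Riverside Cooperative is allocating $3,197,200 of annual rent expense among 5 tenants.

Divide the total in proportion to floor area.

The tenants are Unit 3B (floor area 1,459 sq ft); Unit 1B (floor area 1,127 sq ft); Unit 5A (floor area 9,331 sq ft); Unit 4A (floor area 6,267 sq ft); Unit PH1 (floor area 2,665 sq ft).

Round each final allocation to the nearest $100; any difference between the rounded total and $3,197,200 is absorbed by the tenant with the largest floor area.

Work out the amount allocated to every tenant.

Unit 3B: $223,700 · Unit 1B: $172,800 · Unit 5A: $1,431,000 · Unit 4A: $961,000 · Unit PH1: $408,700

Combined floor area = 20,849.
Unrounded shares: Unit 3B 1,459/20,849 × $3,197,200 = 223,738.06; Unit 1B 1,127/20,849 × $3,197,200 = 172,825.77; Unit 5A 9,331/20,849 × $3,197,200 = 1,430,911.47; Unit 4A 6,267/20,849 × $3,197,200 = 961,046.21; Unit PH1 2,665/20,849 × $3,197,200 = 408,678.50.
Rounded to nearest $100: Unit 3B $223,700; Unit 1B $172,800; Unit 5A $1,430,900; Unit 4A $961,000; Unit PH1 $408,700. Sum = $3,197,100.
Difference $3,197,200 − $3,197,100 = +$100 applied to largest floor area (Unit 5A): Unit 5A becomes $1,431,000.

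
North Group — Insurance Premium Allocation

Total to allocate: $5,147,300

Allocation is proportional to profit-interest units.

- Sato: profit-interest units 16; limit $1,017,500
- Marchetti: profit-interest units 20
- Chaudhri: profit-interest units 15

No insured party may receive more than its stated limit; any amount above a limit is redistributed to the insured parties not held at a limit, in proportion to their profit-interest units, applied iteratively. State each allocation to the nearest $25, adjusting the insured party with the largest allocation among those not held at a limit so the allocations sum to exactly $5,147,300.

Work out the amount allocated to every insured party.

Sum of profit-interest units: 51.
Pro-rata shares before constraints: Sato 1,614,839.22; Marchetti 2,018,549.02; Chaudhri 1,513,911.76.
Held at cap: Sato ($1,017,500); remaining pool $4,129,800 reallocated over remaining profit-interest units 35.
Remaining shares: Marchetti 2,359,885.71 → $2,359,875; Chaudhri 1,769,914.29 → $1,769,925.

Sato: $1,017,500 · Marchetti: $2,359,875 · Chaudhri: $1,769,925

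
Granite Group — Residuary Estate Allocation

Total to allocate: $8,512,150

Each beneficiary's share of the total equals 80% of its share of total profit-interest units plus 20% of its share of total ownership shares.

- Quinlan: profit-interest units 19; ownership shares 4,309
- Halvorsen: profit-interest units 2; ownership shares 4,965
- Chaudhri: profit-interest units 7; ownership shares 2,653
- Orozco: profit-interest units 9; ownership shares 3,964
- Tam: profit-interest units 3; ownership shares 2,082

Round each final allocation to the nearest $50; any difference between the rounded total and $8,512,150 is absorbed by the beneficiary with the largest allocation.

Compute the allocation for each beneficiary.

Totals — profit-interest units 40, ownership shares 17,973.
Composite weights (80% profit-interest units + 20% ownership shares): Quinlan 0.4279; Halvorsen 0.0952; Chaudhri 0.1695; Orozco 0.2241; Tam 0.0832.
Pro-rata amounts: Quinlan 3,642,772.06; Halvorsen 810,778.38; Chaudhri 1,442,997.21; Orozco 1,907,663.13; Tam 707,939.22.
At nearest $50: Quinlan $3,642,750; Halvorsen $810,800; Chaudhri $1,443,000; Orozco $1,907,650; Tam $707,950. Sum = $8,512,150.
No rounding difference to absorb.

Quinlan: $3,642,750; Halvorsen: $810,800; Chaudhri: $1,443,000; Orozco: $1,907,650; Tam: $707,950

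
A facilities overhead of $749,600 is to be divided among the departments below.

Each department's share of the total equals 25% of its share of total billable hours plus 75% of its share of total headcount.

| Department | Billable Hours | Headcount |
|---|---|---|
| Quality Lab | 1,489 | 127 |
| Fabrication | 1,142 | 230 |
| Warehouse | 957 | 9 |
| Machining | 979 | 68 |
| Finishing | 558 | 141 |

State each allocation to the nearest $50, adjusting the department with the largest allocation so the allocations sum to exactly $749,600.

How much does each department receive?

Totals — billable hours 5,125, headcount 575.
Combined weights (25% billable hours + 75% headcount): Quality Lab 0.2383; Fabrication 0.3557; Warehouse 0.0584; Machining 0.1365; Finishing 0.2111.
Raw shares: Quality Lab 178,619.43; Fabrication 266,638.20; Warehouse 43,793.17; Machining 102,284.23; Finishing 158,264.96.
Rounded to nearest $50: Quality Lab $178,600; Fabrication $266,650; Warehouse $43,800; Machining $102,300; Finishing $158,250. Sum = $749,600.
No rounding difference to absorb.

Quality Lab: $178,600 | Fabrication: $266,650 | Warehouse: $43,800 | Machining: $102,300 | Finishing: $158,250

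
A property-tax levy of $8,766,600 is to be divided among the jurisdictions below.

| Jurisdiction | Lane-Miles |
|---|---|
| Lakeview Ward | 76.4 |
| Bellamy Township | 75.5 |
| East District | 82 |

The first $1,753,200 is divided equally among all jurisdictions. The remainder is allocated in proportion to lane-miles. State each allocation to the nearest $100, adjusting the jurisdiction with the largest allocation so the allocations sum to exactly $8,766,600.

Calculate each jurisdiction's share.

Equal tier: $1,753,200 ÷ 3 = $584,400 apiece.
Remainder $7,013,400 by lane-miles (total 233.9): Lakeview Ward 2,290,824.11 → $2,290,800; Bellamy Township 2,263,837.96 → $2,263,800; East District 2,458,737.92 → $2,458,700.
Rounding difference +$100 on remainder applied to East District.
Totals: Lakeview Ward $584,400 + $2,290,800 = $2,875,200; Bellamy Township $584,400 + $2,263,800 = $2,848,200; East District $584,400 + $2,458,800 = $3,043,200.

Lakeview Ward: $2,875,200 | Bellamy Township: $2,848,200 | East District: $3,043,200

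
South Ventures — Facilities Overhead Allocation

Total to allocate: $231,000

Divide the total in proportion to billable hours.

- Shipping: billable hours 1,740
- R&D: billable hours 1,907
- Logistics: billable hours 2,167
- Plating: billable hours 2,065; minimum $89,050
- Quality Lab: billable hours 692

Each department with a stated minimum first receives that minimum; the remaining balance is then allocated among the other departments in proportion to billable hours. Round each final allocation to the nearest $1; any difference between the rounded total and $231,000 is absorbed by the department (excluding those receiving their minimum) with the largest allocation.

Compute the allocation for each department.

Guaranteed amounts: Plating $89,050. Remaining pool $141,950.
Remaining pool split over remaining billable hours 6,506: Shipping 37,963.88 → $37,964; R&D 41,607.54 → $41,608; Logistics 47,280.30 → $47,280; Quality Lab 15,098.28 → $15,098.

Shipping: $37,964; R&D: $41,608; Logistics: $47,280; Plating: $89,050; Quality Lab: $15,098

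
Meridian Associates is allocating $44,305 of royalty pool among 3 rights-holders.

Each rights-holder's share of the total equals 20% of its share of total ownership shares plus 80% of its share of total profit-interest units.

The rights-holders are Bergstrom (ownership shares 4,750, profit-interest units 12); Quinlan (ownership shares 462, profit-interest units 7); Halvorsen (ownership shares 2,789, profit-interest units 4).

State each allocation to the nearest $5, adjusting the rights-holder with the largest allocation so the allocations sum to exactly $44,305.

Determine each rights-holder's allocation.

Bergstrom: $23,750 | Quinlan: $11,300 | Halvorsen: $9,255

Ownership shares total 8,001; profit-interest units total 23.
Combined weights (20% ownership shares + 80% profit-interest units): Bergstrom 0.5361; Quinlan 0.2550; Halvorsen 0.2088.
Raw shares: Bergstrom 23,753.08; Quinlan 11,298.96; Halvorsen 9,252.95.
After rounding ($5): Bergstrom $23,755; Quinlan $11,300; Halvorsen $9,255. Sum = $44,310.
Difference $44,305 − $44,310 = −$5 applied to largest allocation (Bergstrom): Bergstrom becomes $23,750.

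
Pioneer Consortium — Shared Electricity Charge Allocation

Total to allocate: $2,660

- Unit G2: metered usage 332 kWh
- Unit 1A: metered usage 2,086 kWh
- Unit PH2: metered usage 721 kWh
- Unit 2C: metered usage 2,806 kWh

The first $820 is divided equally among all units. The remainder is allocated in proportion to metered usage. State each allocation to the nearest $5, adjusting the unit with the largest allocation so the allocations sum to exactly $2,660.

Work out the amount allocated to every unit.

Unit G2: $310 | Unit 1A: $850 | Unit PH2: $430 | Unit 2C: $1,070

First tranche $820 split equally: $205 each.
Remainder $1,840 by metered usage (total 5,945): Unit G2 102.76 → $105; Unit 1A 645.62 → $645; Unit PH2 223.15 → $225; Unit 2C 868.47 → $870.
Rounding difference −$5 on remainder applied to Unit 2C.
Totals: Unit G2 $205 + $105 = $310; Unit 1A $205 + $645 = $850; Unit PH2 $205 + $225 = $430; Unit 2C $205 + $865 = $1,070.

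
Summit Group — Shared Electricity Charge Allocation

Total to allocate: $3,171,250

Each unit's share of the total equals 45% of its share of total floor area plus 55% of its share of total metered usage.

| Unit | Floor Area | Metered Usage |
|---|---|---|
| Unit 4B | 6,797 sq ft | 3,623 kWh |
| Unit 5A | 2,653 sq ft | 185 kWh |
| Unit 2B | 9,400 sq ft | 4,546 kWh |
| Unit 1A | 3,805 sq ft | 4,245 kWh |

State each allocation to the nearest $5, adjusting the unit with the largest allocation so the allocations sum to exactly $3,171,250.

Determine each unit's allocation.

Totals — floor area 22,655, metered usage 12,599.
Combined weights (45% floor area + 55% metered usage): Unit 4B 0.2932; Unit 5A 0.0608; Unit 2B 0.3852; Unit 1A 0.2609.
Raw shares: Unit 4B 929,713.17; Unit 5A 192,726.42; Unit 2B 1,221,457.70; Unit 1A 827,352.70.
After rounding ($5): Unit 4B $929,715; Unit 5A $192,725; Unit 2B $1,221,460; Unit 1A $827,355. Sum = $3,171,255.
Difference $3,171,250 − $3,171,255 = −$5 applied to largest allocation (Unit 2B): Unit 2B becomes $1,221,455.

Unit 4B: $929,715 | Unit 5A: $192,725 | Unit 2B: $1,221,455 | Unit 1A: $827,355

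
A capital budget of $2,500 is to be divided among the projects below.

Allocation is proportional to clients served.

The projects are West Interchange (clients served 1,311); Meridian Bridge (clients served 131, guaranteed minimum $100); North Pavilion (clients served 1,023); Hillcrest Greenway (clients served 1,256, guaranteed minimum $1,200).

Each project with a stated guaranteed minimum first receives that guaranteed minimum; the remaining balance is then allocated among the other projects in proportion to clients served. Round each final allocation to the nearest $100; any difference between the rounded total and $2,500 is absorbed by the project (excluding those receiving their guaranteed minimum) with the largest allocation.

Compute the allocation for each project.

West Interchange: $700; Meridian Bridge: $100; North Pavilion: $500; Hillcrest Greenway: $1,200

Guaranteed amounts: Meridian Bridge $100; Hillcrest Greenway $1,200. Balance $1,200.
Balance split over remaining clients served 2,334: West Interchange 674.04 → $700; North Pavilion 525.96 → $500.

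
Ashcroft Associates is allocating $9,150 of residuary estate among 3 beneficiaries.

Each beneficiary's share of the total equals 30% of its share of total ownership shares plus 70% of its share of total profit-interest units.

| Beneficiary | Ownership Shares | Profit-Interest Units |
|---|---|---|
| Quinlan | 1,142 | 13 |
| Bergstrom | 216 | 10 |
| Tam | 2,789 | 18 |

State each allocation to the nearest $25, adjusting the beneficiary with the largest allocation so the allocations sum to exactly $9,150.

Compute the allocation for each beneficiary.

Ownership shares total 4,147; profit-interest units total 41.
Combined weights (30% ownership shares + 70% profit-interest units): Quinlan 0.3046; Bergstrom 0.1864; Tam 0.5091.
Unrounded shares: Quinlan 2,786.77; Bergstrom 1,705.17; Tam 4,658.06.
After rounding ($25): Quinlan $2,775; Bergstrom $1,700; Tam $4,650. Sum = $9,125.
Difference $9,150 − $9,125 = +$25 applied to largest allocation (Tam): Tam becomes $4,675.

Quinlan: $2,775 · Bergstrom: $1,700 · Tam: $4,675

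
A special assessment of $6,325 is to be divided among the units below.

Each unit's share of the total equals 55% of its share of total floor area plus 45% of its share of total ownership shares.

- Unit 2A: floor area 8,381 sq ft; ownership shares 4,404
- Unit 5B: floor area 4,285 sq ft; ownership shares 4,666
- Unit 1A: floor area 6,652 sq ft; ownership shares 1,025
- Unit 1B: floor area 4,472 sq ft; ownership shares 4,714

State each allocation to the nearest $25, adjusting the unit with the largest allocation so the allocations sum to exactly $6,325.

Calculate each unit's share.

Totals — floor area 23,790, ownership shares 14,809.
Blended shares (55% floor area + 45% ownership shares): Unit 2A 0.3276; Unit 5B 0.2409; Unit 1A 0.1849; Unit 1B 0.2466.
Proportional shares: Unit 2A 2,071.97; Unit 5B 1,523.38; Unit 1A 1,169.71; Unit 1B 1,559.95.
At nearest $25: Unit 2A $2,075; Unit 5B $1,525; Unit 1A $1,175; Unit 1B $1,550. Sum = $6,325.
Sum already equals the total — no adjustment.

Unit 2A: $2,075 | Unit 5B: $1,525 | Unit 1A: $1,175 | Unit 1B: $1,550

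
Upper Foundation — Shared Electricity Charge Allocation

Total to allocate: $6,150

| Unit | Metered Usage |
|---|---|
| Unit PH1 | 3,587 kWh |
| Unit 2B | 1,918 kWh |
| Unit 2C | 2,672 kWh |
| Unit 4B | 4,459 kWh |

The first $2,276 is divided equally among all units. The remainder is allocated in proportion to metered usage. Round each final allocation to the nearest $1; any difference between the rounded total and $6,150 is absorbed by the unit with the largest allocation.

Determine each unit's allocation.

Unit PH1: $1,669; Unit 2B: $1,157; Unit 2C: $1,388; Unit 4B: $1,936

First tranche $2,276 split equally: $569 each.
Remainder $3,874 by metered usage (total 12,636): Unit PH1 1,099.72 → $1,100; Unit 2B 588.03 → $588; Unit 2C 819.19 → $819; Unit 4B 1,367.06 → $1,367.
Totals: Unit PH1 $569 + $1,100 = $1,669; Unit 2B $569 + $588 = $1,157; Unit 2C $569 + $819 = $1,388; Unit 4B $569 + $1,367 = $1,936.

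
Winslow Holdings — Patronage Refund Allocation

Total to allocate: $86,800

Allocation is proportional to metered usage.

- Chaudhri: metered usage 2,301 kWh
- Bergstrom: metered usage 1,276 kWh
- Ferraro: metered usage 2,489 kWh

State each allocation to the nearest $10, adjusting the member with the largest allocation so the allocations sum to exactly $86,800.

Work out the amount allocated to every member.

Total metered usage = 6,066.
Pro-rata amounts: Chaudhri 2,301/6,066 × $86,800 = 32,925.62; Bergstrom 1,276/6,066 × $86,800 = 18,258.62; Ferraro 2,489/6,066 × $86,800 = 35,615.76.
After rounding ($10): Chaudhri $32,930; Bergstrom $18,260; Ferraro $35,620. Sum = $86,810.
Difference $86,800 − $86,810 = −$10 applied to largest allocation (Ferraro): Ferraro becomes $35,610.

Chaudhri: $32,930 · Bergstrom: $18,260 · Ferraro: $35,610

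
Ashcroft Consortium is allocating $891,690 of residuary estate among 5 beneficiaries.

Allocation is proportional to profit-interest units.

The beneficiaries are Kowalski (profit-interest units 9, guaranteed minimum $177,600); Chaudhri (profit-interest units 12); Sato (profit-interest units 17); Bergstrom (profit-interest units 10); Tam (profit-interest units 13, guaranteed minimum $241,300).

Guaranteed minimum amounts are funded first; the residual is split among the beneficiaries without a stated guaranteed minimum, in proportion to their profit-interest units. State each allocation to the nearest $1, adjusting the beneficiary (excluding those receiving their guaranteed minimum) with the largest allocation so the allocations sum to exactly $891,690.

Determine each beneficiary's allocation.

Guaranteed amounts: Kowalski $177,600; Tam $241,300. Residual $472,790.
Residual split over remaining profit-interest units 39: Chaudhri 145,473.85 → $145,474; Sato 206,087.95 → $206,088; Bergstrom 121,228.21 → $121,228.

Kowalski: $177,600 | Chaudhri: $145,474 | Sato: $206,088 | Bergstrom: $121,228 | Tam: $241,300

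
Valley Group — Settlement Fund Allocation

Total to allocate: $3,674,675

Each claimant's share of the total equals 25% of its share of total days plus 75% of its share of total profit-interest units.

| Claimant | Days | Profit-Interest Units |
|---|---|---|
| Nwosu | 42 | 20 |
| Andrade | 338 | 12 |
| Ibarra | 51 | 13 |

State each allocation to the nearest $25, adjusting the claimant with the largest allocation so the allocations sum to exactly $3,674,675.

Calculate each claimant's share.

Days total 431; profit-interest units total 45.
Composite weights (25% days + 75% profit-interest units): Nwosu 0.3577; Andrade 0.3961; Ibarra 0.2462.
Raw shares: Nwosu 1,314,413.91; Andrade 1,455,375.92; Ibarra 904,885.17.
After rounding ($25): Nwosu $1,314,425; Andrade $1,455,375; Ibarra $904,875. Sum = $3,674,675.
Sum already equals the total — no adjustment.

Nwosu: $1,314,425 | Andrade: $1,455,375 | Ibarra: $904,875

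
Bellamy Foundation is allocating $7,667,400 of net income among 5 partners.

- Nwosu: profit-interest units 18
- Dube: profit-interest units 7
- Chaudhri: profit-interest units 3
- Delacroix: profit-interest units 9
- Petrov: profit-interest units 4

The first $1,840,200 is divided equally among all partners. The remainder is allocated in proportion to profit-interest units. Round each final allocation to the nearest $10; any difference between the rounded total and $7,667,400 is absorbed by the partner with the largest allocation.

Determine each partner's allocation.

$1,840,200 shared equally gives $368,040 per partner.
Remainder $5,827,200 by profit-interest units (total 41): Nwosu 2,558,282.93 → $2,558,280; Dube 994,887.80 → $994,890; Chaudhri 426,380.49 → $426,380; Delacroix 1,279,141.46 → $1,279,140; Petrov 568,507.32 → $568,510.
Totals: Nwosu $368,040 + $2,558,280 = $2,926,320; Dube $368,040 + $994,890 = $1,362,930; Chaudhri $368,040 + $426,380 = $794,420; Delacroix $368,040 + $1,279,140 = $1,647,180; Petrov $368,040 + $568,510 = $936,550.

Nwosu: $2,926,320 · Dube: $1,362,930 · Chaudhri: $794,420 · Delacroix: $1,647,180 · Petrov: $936,550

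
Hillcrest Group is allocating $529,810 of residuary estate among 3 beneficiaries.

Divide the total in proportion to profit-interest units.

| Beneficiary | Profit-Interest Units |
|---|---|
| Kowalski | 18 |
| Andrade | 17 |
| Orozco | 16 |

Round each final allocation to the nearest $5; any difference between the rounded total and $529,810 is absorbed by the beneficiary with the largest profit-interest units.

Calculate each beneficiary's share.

Kowalski: $186,990 | Andrade: $176,605 | Orozco: $166,215

Sum of profit-interest units: 18 + 17 + 16 = 51.
Unrounded shares: Kowalski 186,991.76; Andrade 176,603.33; Orozco 166,214.90.
After rounding ($5): Kowalski $186,990; Andrade $176,605; Orozco $166,215. Sum = $529,810.
Sum already equals the total — no adjustment.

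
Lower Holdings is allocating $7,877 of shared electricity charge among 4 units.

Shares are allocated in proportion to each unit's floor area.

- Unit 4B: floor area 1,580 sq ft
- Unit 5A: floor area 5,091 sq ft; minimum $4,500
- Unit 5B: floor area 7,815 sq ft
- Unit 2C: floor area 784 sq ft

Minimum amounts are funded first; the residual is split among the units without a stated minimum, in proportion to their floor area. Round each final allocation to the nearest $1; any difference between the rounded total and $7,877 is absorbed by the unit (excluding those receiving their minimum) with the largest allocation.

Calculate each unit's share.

Guaranteed amounts: Unit 5A $4,500. Residual $3,377.
Residual split over remaining floor area 10,179: Unit 4B 524.18 → $524; Unit 5B 2,592.72 → $2,593; Unit 2C 260.10 → $260.

Unit 4B: $524 · Unit 5A: $4,500 · Unit 5B: $2,593 · Unit 2C: $260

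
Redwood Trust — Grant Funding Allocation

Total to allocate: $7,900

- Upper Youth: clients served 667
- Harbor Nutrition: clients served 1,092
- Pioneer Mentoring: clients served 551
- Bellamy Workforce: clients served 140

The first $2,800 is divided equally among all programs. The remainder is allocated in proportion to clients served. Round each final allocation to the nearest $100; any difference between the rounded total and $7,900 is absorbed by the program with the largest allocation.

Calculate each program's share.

Upper Youth: $2,100 | Harbor Nutrition: $3,000 | Pioneer Mentoring: $1,800 | Bellamy Workforce: $1,000

First tranche $2,800 split equally: $700 each.
Remainder $5,100 by clients served (total 2,450): Upper Youth 1,388.45 → $1,400; Harbor Nutrition 2,273.14 → $2,300; Pioneer Mentoring 1,146.98 → $1,100; Bellamy Workforce 291.43 → $300.
Totals: Upper Youth $700 + $1,400 = $2,100; Harbor Nutrition $700 + $2,300 = $3,000; Pioneer Mentoring $700 + $1,100 = $1,800; Bellamy Workforce $700 + $300 = $1,000.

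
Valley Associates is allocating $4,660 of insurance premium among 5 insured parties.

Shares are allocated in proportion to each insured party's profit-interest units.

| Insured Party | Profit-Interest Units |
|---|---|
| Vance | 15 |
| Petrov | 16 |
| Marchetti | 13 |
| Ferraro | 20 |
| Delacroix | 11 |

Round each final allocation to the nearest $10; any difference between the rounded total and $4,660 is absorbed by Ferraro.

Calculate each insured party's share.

Total profit-interest units = 75.
Proportional shares: Vance 15/75 × $4,660 = 932.00; Petrov 16/75 × $4,660 = 994.13; Marchetti 13/75 × $4,660 = 807.73; Ferraro 20/75 × $4,660 = 1,242.67; Delacroix 11/75 × $4,660 = 683.47.
At nearest $10: Vance $930; Petrov $990; Marchetti $810; Ferraro $1,240; Delacroix $680. Sum = $4,650.
Difference $4,660 − $4,650 = +$10 applied to Ferraro: Ferraro becomes $1,250.

Vance: $930 · Petrov: $990 · Marchetti: $810 · Ferraro: $1,250 · Delacroix: $680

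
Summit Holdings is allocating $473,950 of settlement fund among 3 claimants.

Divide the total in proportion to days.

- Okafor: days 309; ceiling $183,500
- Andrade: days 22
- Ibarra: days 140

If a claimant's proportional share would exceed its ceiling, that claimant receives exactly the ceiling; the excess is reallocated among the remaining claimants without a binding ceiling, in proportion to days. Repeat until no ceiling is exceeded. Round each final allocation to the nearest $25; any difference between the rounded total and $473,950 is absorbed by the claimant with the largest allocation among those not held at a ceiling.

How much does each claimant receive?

Total days = 471.
Unconstrained shares: Okafor 310,935.35; Andrade 22,137.79; Ibarra 140,876.86.
Cap binds for Okafor ($183,500); residual $290,450 reallocated over remaining days 162.
Remaining shares: Andrade 39,443.83 → $39,450; Ibarra 251,006.17 → $251,000.

Okafor: $183,500 · Andrade: $39,450 · Ibarra: $251,000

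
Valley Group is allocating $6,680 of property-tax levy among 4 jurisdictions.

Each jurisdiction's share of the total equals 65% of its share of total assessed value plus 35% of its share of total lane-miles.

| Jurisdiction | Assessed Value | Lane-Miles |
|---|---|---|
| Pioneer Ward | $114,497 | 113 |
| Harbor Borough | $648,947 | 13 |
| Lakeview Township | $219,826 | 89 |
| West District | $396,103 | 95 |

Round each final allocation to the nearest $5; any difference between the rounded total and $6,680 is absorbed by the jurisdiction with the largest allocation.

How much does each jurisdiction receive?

Totals — assessed value 1,379,373, lane-miles 310.
Composite weights (65% assessed value + 35% lane-miles): Pioneer Ward 0.1815; Harbor Borough 0.3205; Lakeview Township 0.2041; West District 0.2939.
Pro-rata amounts: Pioneer Ward 1,212.65; Harbor Borough 2,140.81; Lakeview Township 1,363.20; West District 1,963.34.
After rounding ($5): Pioneer Ward $1,215; Harbor Borough $2,140; Lakeview Township $1,365; West District $1,965. Sum = $6,685.
Difference $6,680 − $6,685 = −$5 applied to largest allocation (Harbor Borough): Harbor Borough becomes $2,135.

Pioneer Ward: $1,215 · Harbor Borough: $2,135 · Lakeview Township: $1,365 · West District: $1,965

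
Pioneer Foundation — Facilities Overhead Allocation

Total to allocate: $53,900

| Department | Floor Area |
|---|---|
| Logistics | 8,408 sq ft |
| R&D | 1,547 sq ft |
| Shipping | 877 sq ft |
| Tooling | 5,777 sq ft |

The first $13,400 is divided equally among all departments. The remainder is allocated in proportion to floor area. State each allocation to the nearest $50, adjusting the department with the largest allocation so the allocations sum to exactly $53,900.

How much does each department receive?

First tranche $13,400 split equally: $3,350 each.
Remainder $40,500 by floor area (total 16,609): Logistics 20,502.38 → $20,500; R&D 3,772.26 → $3,750; Shipping 2,138.51 → $2,150; Tooling 14,086.85 → $14,100.
Totals: Logistics $3,350 + $20,500 = $23,850; R&D $3,350 + $3,750 = $7,100; Shipping $3,350 + $2,150 = $5,500; Tooling $3,350 + $14,100 = $17,450.

Logistics: $23,850 · R&D: $7,100 · Shipping: $5,500 · Tooling: $17,450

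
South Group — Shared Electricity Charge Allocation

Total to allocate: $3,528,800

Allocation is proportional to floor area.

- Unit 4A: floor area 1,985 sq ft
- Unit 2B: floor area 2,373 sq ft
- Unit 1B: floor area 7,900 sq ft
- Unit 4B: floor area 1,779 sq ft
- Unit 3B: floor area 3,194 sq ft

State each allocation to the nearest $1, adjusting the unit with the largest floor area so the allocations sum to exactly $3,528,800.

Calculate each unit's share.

Unit 4A: $406,515 | Unit 2B: $485,975 | Unit 1B: $1,617,871 | Unit 4B: $364,328 | Unit 3B: $654,111

Sum of floor area: 17,231.
Proportional shares: Unit 4A 1,985/17,231 × $3,528,800 = 406,515.47; Unit 2B 2,373/17,231 × $3,528,800 = 485,975.42; Unit 1B 7,900/17,231 × $3,528,800 = 1,617,870.12; Unit 4B 1,779/17,231 × $3,528,800 = 364,327.97; Unit 3B 3,194/17,231 × $3,528,800 = 654,111.03.
At nearest $1: Unit 4A $406,515; Unit 2B $485,975; Unit 1B $1,617,870; Unit 4B $364,328; Unit 3B $654,111. Sum = $3,528,799.
Difference $3,528,800 − $3,528,799 = +$1 applied to largest floor area (Unit 1B): Unit 1B becomes $1,617,871.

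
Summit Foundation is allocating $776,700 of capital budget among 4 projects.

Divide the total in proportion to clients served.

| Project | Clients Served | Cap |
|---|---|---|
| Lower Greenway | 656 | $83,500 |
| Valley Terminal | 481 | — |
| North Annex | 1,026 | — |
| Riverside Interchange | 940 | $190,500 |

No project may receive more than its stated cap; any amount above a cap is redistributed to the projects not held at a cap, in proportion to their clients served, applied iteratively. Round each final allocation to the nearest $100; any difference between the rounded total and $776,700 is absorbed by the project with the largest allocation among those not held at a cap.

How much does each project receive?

Lower Greenway: $83,500; Valley Terminal: $160,500; North Annex: $342,200; Riverside Interchange: $190,500

Combined clients served = 3,103.
Unconstrained shares: Lower Greenway 164,200.84; Valley Terminal 120,397.26; North Annex 256,814.12; Riverside Interchange 235,287.79.
Held at cap: Lower Greenway ($83,500), Riverside Interchange ($190,500); remaining pool $502,700 reallocated over remaining clients served 1,507.
Redistributed shares: Valley Terminal 160,450.36 → $160,500; North Annex 342,249.64 → $342,200.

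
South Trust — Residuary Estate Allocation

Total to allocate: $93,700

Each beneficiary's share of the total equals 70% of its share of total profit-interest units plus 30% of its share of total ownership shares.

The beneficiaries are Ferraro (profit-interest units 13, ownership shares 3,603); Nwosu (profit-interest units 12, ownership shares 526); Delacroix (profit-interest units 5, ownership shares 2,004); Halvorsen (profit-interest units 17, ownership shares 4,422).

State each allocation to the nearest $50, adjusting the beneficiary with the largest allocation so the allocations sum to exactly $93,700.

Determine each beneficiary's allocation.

Profit-interest units total 47; ownership shares total 10,555.
Composite weights (70% profit-interest units + 30% ownership shares): Ferraro 0.2960; Nwosu 0.1937; Delacroix 0.1314; Halvorsen 0.3789.
Pro-rata amounts: Ferraro 27,737.40; Nwosu 18,147.22; Delacroix 12,314.70; Halvorsen 35,500.68.
At nearest $50: Ferraro $27,750; Nwosu $18,150; Delacroix $12,300; Halvorsen $35,500. Sum = $93,700.
Rounded total matches; no reconciliation needed.

Ferraro: $27,750 · Nwosu: $18,150 · Delacroix: $12,300 · Halvorsen: $35,500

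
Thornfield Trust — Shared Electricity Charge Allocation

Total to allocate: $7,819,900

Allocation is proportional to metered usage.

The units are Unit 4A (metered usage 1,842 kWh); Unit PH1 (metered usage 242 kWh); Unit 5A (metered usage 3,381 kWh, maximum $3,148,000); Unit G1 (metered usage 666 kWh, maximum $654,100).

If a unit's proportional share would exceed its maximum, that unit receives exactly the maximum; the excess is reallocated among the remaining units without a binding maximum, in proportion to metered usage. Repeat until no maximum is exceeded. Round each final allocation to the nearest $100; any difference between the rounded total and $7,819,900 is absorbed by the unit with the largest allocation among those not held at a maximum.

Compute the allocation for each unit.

Unit 4A: $3,551,200; Unit PH1: $466,600; Unit 5A: $3,148,000; Unit G1: $654,100

Metered usage total: 6,131.
Unconstrained shares: Unit 4A 2,349,413.77; Unit PH1 308,663.48; Unit 5A 4,312,360.45; Unit G1 849,462.31.
Held at cap: Unit 5A ($3,148,000), Unit G1 ($654,100); residual $4,017,800 reallocated over remaining metered usage 2,084.
Redistributed shares: Unit 4A 3,551,241.65 → $3,551,200; Unit PH1 466,558.35 → $466,600.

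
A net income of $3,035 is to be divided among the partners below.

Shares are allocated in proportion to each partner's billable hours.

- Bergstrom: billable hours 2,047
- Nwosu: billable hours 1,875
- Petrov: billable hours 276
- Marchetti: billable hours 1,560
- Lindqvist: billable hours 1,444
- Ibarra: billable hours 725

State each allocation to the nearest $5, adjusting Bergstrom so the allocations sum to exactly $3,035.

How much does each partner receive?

Bergstrom: $780 | Nwosu: $720 | Petrov: $105 | Marchetti: $595 | Lindqvist: $555 | Ibarra: $280

Sum of billable hours: 7,927.
Proportional shares: Bergstrom 2,047/7,927 × $3,035 = 783.73; Nwosu 1,875/7,927 × $3,035 = 717.88; Petrov 276/7,927 × $3,035 = 105.67; Marchetti 1,560/7,927 × $3,035 = 597.28; Lindqvist 1,444/7,927 × $3,035 = 552.86; Ibarra 725/7,927 × $3,035 = 277.58.
Rounded to nearest $5: Bergstrom $785; Nwosu $720; Petrov $105; Marchetti $595; Lindqvist $555; Ibarra $280. Sum = $3,040.
Difference $3,035 − $3,040 = −$5 applied to Bergstrom: Bergstrom becomes $780.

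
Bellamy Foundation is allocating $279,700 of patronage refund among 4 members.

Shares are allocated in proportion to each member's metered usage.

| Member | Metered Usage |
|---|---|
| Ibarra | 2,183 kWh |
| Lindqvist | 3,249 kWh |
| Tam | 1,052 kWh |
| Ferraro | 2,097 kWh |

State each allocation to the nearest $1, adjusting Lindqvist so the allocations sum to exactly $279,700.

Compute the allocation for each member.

Ibarra: $71,155 · Lindqvist: $105,903 · Tam: $34,290 · Ferraro: $68,352

Metered usage total: 8,581.
Pro-rata amounts: Ibarra 2,183/8,581 × $279,700 = 71,155.47; Lindqvist 3,249/8,581 × $279,700 = 105,902.03; Tam 1,052/8,581 × $279,700 = 34,290.22; Ferraro 2,097/8,581 × $279,700 = 68,352.28.
Rounded to nearest $1: Ibarra $71,155; Lindqvist $105,902; Tam $34,290; Ferraro $68,352. Sum = $279,699.
Difference $279,700 − $279,699 = +$1 applied to Lindqvist: Lindqvist becomes $105,903.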